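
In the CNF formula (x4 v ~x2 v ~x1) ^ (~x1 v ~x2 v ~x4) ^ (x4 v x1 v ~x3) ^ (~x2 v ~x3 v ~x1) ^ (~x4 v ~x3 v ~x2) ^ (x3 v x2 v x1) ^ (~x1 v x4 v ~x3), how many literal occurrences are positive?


Scan each clause for unnegated literals.
Clause 1: 1 positive; Clause 2: 0 positive; Clause 3: 2 positive; Clause 4: 0 positive; Clause 5: 0 positive; Clause 6: 3 positive; Clause 7: 1 positive.
Total positive literal occurrences = 7.

7


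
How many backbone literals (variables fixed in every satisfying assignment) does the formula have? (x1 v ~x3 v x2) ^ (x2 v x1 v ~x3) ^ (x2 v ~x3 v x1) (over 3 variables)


Find all satisfying assignments: 7 model(s).
Check which variables have the same value in every model.
No variable is fixed across all models.
Backbone size = 0.

0


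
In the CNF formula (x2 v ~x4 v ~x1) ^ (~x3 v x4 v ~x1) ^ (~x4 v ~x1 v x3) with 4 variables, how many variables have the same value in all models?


Find all satisfying assignments: 11 model(s).
Check which variables have the same value in every model.
No variable is fixed across all models.
Backbone size = 0.

0


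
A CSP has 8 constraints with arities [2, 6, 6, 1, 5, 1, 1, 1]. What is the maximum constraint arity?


The arities are: 2, 6, 6, 1, 5, 1, 1, 1.
Scan for the maximum value.
Maximum arity = 6.

6


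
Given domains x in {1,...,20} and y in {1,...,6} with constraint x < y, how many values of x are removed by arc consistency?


For the constraint x < y, x needs a supporting value in y's domain.
x can be at most 5 (one less than y's maximum).
Valid x values from domain: 5 out of 20.
Pruned = 20 - 5 = 15.

15


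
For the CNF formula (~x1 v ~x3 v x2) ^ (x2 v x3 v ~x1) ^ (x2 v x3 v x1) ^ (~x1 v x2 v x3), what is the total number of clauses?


Each group enclosed in parentheses joined by ^ is one clause.
Counting the conjuncts: 4 clauses.

4


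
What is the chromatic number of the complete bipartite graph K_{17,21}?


K_{17,21} is bipartite by definition: the two parts are independent sets, with every edge crossing between them.
Color all vertices in one part with color 1 and all vertices in the other part with color 2.
Since the graph has at least one edge, one color does not suffice.
Chromatic number = 2.

2


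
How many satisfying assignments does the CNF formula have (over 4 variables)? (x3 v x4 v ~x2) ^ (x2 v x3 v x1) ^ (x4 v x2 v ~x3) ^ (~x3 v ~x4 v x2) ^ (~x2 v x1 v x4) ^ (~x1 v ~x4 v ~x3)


Enumerate all 16 truth assignments over 4 variables.
Test each against every clause.
Satisfying assignments found: 6.

6


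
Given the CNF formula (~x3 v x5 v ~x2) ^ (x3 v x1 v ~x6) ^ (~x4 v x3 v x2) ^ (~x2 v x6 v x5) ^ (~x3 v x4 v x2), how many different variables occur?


Identify each distinct variable in the formula.
Variables found: x1, x2, x3, x4, x5, x6.
Total distinct variables = 6.

6


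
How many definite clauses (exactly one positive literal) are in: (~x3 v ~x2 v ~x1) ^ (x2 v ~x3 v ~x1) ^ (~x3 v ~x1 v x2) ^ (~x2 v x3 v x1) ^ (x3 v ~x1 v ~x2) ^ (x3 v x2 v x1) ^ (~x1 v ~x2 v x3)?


A definite clause has exactly one positive literal.
Clause 1: 0 positive -> not definite
Clause 2: 1 positive -> definite
Clause 3: 1 positive -> definite
Clause 4: 2 positive -> not definite
Clause 5: 1 positive -> definite
Clause 6: 3 positive -> not definite
Clause 7: 1 positive -> definite
Definite clause count = 4.

4


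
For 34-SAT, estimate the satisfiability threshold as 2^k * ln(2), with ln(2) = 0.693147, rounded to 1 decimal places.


Using the asymptotic formula: threshold ~ 2^k * ln(2).
2^34 = 17179869184.
17179869184 * 0.693147 = 11908174785.3.

11908174785.3


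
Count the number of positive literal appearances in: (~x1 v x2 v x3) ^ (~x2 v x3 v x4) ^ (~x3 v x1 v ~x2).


Scan each clause for unnegated literals.
Clause 1: 2 positive; Clause 2: 2 positive; Clause 3: 1 positive.
Total positive literal occurrences = 5.

5


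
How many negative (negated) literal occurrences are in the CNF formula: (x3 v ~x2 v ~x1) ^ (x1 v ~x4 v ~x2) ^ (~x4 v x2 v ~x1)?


Scan each clause for negated literals.
Clause 1: 2 negative; Clause 2: 2 negative; Clause 3: 2 negative.
Total negative literal occurrences = 6.

6


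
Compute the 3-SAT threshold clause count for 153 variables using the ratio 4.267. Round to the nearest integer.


The 3-SAT phase transition occurs at approximately 4.267 clauses per variable.
m = 4.267 * 153 = 652.851.
Rounded to nearest integer: 653.

653


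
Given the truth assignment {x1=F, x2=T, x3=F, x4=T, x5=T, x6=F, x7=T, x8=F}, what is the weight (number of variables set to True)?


The weight is the number of variables assigned True.
True variables: x2, x4, x5, x7.
Weight = 4.

4


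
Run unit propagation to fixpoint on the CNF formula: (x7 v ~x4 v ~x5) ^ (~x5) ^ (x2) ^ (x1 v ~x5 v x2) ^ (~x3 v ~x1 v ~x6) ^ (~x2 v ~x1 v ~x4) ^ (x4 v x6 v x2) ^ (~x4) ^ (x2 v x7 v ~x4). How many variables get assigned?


Unit propagation repeatedly assigns the literal in any unit clause, then simplifies.
Assignments in order: x5 = F, x2 = T, x4 = F.
No further unit clauses remain.
Total variables assigned = 3.

3


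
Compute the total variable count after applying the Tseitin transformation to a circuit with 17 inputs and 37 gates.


The Tseitin transformation introduces one auxiliary variable per gate.
Total variables = inputs + gates = 17 + 37 = 54.

54


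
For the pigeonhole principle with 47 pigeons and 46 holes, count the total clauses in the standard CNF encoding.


The PHP encoding has two parts:
1) At-least-one-hole clauses: 47 (one per pigeon, each with 46 literals).
2) At-most-one-pigeon-per-hole clauses: 46 holes * C(47,2) = 46 * 1081 = 49726.
Total clauses = 47 + 49726 = 49773.

49773


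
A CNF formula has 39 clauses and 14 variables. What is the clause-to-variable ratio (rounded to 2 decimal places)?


Clause-to-variable ratio = clauses / variables.
39 / 14 = 2.79.

2.79


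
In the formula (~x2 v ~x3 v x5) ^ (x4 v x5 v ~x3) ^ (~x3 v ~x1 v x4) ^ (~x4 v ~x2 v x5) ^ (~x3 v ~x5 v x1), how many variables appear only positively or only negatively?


A pure literal appears in only one polarity across all clauses.
Pure literals: x2 (negative only), x3 (negative only).
Count = 2.

2


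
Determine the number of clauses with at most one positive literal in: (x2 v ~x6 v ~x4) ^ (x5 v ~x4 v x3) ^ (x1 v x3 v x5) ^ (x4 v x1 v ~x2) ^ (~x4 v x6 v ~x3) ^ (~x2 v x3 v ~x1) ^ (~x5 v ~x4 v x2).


A Horn clause has at most one positive literal.
Clause 1: 1 positive lit(s) -> Horn
Clause 2: 2 positive lit(s) -> not Horn
Clause 3: 3 positive lit(s) -> not Horn
Clause 4: 2 positive lit(s) -> not Horn
Clause 5: 1 positive lit(s) -> Horn
Clause 6: 1 positive lit(s) -> Horn
Clause 7: 1 positive lit(s) -> Horn
Total Horn clauses = 4.

4


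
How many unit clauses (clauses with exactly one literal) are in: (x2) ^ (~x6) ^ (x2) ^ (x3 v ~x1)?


A unit clause contains exactly one literal.
Unit clauses found: (x2), (~x6), (x2).
Count = 3.

3


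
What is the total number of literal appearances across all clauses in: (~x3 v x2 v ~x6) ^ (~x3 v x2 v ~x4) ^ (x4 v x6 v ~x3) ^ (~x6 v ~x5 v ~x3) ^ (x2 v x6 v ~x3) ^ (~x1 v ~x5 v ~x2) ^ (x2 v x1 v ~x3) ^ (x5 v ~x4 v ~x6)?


Clause lengths: 3, 3, 3, 3, 3, 3, 3, 3.
Sum = 3 + 3 + 3 + 3 + 3 + 3 + 3 + 3 = 24.

24


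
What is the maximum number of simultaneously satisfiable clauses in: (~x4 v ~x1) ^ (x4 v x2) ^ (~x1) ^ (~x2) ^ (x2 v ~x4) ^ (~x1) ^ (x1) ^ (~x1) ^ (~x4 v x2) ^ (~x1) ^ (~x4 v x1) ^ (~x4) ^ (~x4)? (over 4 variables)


Enumerate all 16 truth assignments.
For each, count how many of the 13 clauses are satisfied.
The formula is not fully satisfiable, so the maximum is below 13.
Maximum simultaneously satisfiable clauses = 11.

11


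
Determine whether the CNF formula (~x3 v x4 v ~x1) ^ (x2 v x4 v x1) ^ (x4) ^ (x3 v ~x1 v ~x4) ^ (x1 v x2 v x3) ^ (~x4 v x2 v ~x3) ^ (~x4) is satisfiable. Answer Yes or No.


Check all 16 possible truth assignments.
Number of satisfying assignments found: 0.
The formula is unsatisfiable.

No


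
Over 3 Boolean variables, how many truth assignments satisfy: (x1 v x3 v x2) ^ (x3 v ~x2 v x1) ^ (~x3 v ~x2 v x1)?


Enumerate all 8 truth assignments over 3 variables.
Test each against every clause.
Satisfying assignments found: 5.

5


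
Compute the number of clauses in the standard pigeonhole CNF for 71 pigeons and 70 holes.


The PHP encoding has two parts:
1) At-least-one-hole clauses: 71 (one per pigeon, each with 70 literals).
2) At-most-one-pigeon-per-hole clauses: 70 holes * C(71,2) = 70 * 2485 = 173950.
Total clauses = 71 + 173950 = 174021.

174021


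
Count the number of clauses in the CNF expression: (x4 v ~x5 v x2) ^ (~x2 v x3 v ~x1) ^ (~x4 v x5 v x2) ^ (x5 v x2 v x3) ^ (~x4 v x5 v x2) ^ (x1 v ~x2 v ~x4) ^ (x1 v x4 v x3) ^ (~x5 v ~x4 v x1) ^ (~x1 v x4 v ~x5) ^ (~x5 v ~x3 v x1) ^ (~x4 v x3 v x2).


Each group enclosed in parentheses joined by ^ is one clause.
Counting the conjuncts: 11 clauses.

11


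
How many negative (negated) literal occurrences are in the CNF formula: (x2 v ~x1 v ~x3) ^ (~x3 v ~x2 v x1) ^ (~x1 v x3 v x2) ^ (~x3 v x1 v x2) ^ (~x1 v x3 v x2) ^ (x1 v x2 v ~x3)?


Scan each clause for negated literals.
Clause 1: 2 negative; Clause 2: 2 negative; Clause 3: 1 negative; Clause 4: 1 negative; Clause 5: 1 negative; Clause 6: 1 negative.
Total negative literal occurrences = 8.

8


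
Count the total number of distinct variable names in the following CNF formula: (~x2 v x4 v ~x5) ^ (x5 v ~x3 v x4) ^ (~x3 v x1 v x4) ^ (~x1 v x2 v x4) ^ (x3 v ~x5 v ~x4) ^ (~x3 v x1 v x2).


Identify each distinct variable in the formula.
Variables found: x1, x2, x3, x4, x5.
Total distinct variables = 5.

5


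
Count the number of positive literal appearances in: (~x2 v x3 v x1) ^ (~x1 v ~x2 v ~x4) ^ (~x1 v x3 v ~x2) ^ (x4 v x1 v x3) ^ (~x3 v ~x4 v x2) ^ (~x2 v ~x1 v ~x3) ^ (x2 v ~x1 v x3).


Scan each clause for unnegated literals.
Clause 1: 2 positive; Clause 2: 0 positive; Clause 3: 1 positive; Clause 4: 3 positive; Clause 5: 1 positive; Clause 6: 0 positive; Clause 7: 2 positive.
Total positive literal occurrences = 9.

9


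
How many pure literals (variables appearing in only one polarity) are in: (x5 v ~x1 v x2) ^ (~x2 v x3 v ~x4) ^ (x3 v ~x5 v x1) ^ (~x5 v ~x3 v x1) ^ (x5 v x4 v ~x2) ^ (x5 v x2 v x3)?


A pure literal appears in only one polarity across all clauses.
No pure literals found.
Count = 0.

0


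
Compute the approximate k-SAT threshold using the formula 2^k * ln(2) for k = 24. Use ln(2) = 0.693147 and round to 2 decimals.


Using the asymptotic formula: threshold ~ 2^k * ln(2).
2^24 = 16777216.
16777216 * 0.693147 = 11629076.94.

11629076.94


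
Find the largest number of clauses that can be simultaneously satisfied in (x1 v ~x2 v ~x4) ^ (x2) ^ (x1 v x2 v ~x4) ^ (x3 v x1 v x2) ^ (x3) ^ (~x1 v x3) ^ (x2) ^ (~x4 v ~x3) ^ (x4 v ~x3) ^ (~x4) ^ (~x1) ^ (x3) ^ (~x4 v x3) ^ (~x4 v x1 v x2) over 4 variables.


Enumerate all 16 truth assignments.
For each, count how many of the 14 clauses are satisfied.
The formula is not fully satisfiable, so the maximum is below 14.
Maximum simultaneously satisfiable clauses = 13.

13


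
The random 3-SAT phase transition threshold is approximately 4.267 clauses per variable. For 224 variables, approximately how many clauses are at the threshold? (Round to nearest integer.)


The 3-SAT phase transition occurs at approximately 4.267 clauses per variable.
m = 4.267 * 224 = 955.808.
Rounded to nearest integer: 956.

956


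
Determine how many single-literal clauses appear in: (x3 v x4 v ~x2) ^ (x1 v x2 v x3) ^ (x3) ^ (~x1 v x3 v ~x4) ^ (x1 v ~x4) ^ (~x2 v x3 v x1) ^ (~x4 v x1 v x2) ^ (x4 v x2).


A unit clause contains exactly one literal.
Unit clauses found: (x3).
Count = 1.

1


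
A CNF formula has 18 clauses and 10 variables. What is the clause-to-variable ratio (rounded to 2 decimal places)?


Clause-to-variable ratio = clauses / variables.
18 / 10 = 1.8.

1.8


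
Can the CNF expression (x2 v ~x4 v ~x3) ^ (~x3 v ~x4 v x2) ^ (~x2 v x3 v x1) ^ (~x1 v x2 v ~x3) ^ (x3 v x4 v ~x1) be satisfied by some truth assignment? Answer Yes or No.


Check all 16 possible truth assignments.
Number of satisfying assignments found: 9.
The formula is satisfiable.

Yes


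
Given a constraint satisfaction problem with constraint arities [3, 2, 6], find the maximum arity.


The arities are: 3, 2, 6.
Scan for the maximum value.
Maximum arity = 6.

6


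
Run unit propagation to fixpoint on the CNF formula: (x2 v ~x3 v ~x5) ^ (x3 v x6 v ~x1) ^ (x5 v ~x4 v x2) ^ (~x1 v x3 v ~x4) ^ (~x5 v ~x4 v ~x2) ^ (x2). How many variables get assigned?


Unit propagation repeatedly assigns the literal in any unit clause, then simplifies.
Assignments in order: x2 = T.
No further unit clauses remain.
Total variables assigned = 1.

1


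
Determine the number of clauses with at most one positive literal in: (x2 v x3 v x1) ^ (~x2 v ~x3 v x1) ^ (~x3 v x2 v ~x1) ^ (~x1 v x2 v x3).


A Horn clause has at most one positive literal.
Clause 1: 3 positive lit(s) -> not Horn
Clause 2: 1 positive lit(s) -> Horn
Clause 3: 1 positive lit(s) -> Horn
Clause 4: 2 positive lit(s) -> not Horn
Total Horn clauses = 2.

2


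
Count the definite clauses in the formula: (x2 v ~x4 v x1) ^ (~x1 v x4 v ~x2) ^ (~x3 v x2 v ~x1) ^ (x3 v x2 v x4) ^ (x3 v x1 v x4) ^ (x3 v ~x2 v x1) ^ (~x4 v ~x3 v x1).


A definite clause has exactly one positive literal.
Clause 1: 2 positive -> not definite
Clause 2: 1 positive -> definite
Clause 3: 1 positive -> definite
Clause 4: 3 positive -> not definite
Clause 5: 3 positive -> not definite
Clause 6: 2 positive -> not definite
Clause 7: 1 positive -> definite
Definite clause count = 3.

3


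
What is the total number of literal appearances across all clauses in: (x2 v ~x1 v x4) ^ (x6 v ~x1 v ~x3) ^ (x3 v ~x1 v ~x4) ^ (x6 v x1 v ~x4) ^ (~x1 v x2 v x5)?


Clause lengths: 3, 3, 3, 3, 3.
Sum = 3 + 3 + 3 + 3 + 3 = 15.

15


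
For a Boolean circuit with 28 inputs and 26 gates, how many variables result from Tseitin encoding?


The Tseitin transformation introduces one auxiliary variable per gate.
Total variables = inputs + gates = 28 + 26 = 54.

54


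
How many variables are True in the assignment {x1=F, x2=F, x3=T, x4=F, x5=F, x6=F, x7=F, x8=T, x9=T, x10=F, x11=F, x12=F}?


The weight is the number of variables assigned True.
True variables: x3, x8, x9.
Weight = 3.

3


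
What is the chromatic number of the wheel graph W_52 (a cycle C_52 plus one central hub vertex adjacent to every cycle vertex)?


W_52 consists of the cycle C_52 together with a hub vertex adjacent to every cycle vertex.
The cycle C_52 needs 2 colors (even cycle -> 2).
The hub is adjacent to every cycle vertex, so it must receive a new color distinct from all of them.
Chromatic number = 2 + 1 = 3.

3


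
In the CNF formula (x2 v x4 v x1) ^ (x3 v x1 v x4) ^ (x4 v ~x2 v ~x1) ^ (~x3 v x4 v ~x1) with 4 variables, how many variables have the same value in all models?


Find all satisfying assignments: 10 model(s).
Check which variables have the same value in every model.
No variable is fixed across all models.
Backbone size = 0.

0


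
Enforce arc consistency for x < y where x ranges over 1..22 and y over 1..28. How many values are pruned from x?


For the constraint x < y, x needs a supporting value in y's domain.
x can be at most 27 (one less than y's maximum).
Valid x values from domain: 22 out of 22.
Pruned = 22 - 22 = 0.

0


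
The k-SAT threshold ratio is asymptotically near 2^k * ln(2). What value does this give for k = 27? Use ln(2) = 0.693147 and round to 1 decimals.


Using the asymptotic formula: threshold ~ 2^k * ln(2).
2^27 = 134217728.
134217728 * 0.693147 = 93032615.5.

93032615.5


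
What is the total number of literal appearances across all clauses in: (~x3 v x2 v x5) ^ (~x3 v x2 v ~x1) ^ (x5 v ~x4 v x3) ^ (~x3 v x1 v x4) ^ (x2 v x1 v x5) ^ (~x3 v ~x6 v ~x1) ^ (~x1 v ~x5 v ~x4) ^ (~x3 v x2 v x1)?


Clause lengths: 3, 3, 3, 3, 3, 3, 3, 3.
Sum = 3 + 3 + 3 + 3 + 3 + 3 + 3 + 3 = 24.

24


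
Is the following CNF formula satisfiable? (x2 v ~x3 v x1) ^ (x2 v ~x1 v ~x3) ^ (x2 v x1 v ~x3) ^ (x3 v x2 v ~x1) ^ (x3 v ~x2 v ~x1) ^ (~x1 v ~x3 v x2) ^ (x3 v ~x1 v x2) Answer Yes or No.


Check all 8 possible truth assignments.
Number of satisfying assignments found: 4.
The formula is satisfiable.

Yes


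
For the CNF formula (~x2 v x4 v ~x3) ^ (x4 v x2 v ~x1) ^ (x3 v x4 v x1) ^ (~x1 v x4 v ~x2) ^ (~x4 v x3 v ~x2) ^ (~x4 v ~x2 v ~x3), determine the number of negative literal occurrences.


Scan each clause for negated literals.
Clause 1: 2 negative; Clause 2: 1 negative; Clause 3: 0 negative; Clause 4: 2 negative; Clause 5: 2 negative; Clause 6: 3 negative.
Total negative literal occurrences = 10.

10


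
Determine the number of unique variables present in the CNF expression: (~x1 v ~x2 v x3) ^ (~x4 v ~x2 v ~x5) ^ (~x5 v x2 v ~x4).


Identify each distinct variable in the formula.
Variables found: x1, x2, x3, x4, x5.
Total distinct variables = 5.

5


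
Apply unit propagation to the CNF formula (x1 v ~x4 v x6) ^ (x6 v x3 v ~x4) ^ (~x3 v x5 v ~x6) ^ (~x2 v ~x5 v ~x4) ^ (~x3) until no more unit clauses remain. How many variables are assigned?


Unit propagation repeatedly assigns the literal in any unit clause, then simplifies.
Assignments in order: x3 = F.
No further unit clauses remain.
Total variables assigned = 1.

1


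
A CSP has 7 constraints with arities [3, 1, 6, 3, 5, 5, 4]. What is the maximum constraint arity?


The arities are: 3, 1, 6, 3, 5, 5, 4.
Scan for the maximum value.
Maximum arity = 6.

6


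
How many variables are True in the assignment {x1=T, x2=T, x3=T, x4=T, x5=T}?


The weight is the number of variables assigned True.
True variables: x1, x2, x3, x4, x5.
Weight = 5.

5


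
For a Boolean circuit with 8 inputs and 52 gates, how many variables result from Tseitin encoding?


The Tseitin transformation introduces one auxiliary variable per gate.
Total variables = inputs + gates = 8 + 52 = 60.

60


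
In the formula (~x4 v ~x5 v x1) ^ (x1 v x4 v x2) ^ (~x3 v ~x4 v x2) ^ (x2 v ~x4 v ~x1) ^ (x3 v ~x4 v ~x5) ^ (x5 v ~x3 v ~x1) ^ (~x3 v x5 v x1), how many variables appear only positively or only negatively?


A pure literal appears in only one polarity across all clauses.
Pure literals: x2 (positive only).
Count = 1.

1


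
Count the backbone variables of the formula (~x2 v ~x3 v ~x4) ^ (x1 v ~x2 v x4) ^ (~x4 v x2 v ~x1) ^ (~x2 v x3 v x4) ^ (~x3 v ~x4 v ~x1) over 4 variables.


Find all satisfying assignments: 9 model(s).
Check which variables have the same value in every model.
No variable is fixed across all models.
Backbone size = 0.

0


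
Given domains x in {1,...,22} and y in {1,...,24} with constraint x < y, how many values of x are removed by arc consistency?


For the constraint x < y, x needs a supporting value in y's domain.
x can be at most 23 (one less than y's maximum).
Valid x values from domain: 22 out of 22.
Pruned = 22 - 22 = 0.

0


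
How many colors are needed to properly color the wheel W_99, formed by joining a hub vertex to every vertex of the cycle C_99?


W_99 consists of the cycle C_99 together with a hub vertex adjacent to every cycle vertex.
The cycle C_99 needs 3 colors (odd cycle -> 3).
The hub is adjacent to every cycle vertex, so it must receive a new color distinct from all of them.
Chromatic number = 3 + 1 = 4.

4


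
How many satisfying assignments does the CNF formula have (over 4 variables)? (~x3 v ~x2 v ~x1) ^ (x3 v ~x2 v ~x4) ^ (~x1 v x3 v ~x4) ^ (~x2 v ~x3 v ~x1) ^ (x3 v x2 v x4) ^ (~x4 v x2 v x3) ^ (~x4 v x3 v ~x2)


Enumerate all 16 truth assignments over 4 variables.
Test each against every clause.
Satisfying assignments found: 8.

8


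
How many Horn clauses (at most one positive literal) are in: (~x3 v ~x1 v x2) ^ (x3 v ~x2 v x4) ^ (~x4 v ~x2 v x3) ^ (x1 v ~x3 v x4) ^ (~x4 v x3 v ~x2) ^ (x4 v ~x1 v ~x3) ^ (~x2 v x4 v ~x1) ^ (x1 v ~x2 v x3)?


A Horn clause has at most one positive literal.
Clause 1: 1 positive lit(s) -> Horn
Clause 2: 2 positive lit(s) -> not Horn
Clause 3: 1 positive lit(s) -> Horn
Clause 4: 2 positive lit(s) -> not Horn
Clause 5: 1 positive lit(s) -> Horn
Clause 6: 1 positive lit(s) -> Horn
Clause 7: 1 positive lit(s) -> Horn
Clause 8: 2 positive lit(s) -> not Horn
Total Horn clauses = 5.

5


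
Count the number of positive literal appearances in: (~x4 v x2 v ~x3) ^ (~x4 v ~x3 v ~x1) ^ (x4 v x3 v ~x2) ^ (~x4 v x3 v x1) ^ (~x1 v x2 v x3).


Scan each clause for unnegated literals.
Clause 1: 1 positive; Clause 2: 0 positive; Clause 3: 2 positive; Clause 4: 2 positive; Clause 5: 2 positive.
Total positive literal occurrences = 7.

7


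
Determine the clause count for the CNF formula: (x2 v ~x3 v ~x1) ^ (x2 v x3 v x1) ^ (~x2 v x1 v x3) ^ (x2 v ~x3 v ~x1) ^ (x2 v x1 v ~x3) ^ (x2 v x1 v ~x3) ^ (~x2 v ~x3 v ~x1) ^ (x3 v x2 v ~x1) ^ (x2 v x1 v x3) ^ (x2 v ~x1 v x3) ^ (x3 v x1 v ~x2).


Each group enclosed in parentheses joined by ^ is one clause.
Counting the conjuncts: 11 clauses.

11


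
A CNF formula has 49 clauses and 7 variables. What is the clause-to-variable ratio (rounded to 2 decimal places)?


Clause-to-variable ratio = clauses / variables.
49 / 7 = 7.0.

7.0


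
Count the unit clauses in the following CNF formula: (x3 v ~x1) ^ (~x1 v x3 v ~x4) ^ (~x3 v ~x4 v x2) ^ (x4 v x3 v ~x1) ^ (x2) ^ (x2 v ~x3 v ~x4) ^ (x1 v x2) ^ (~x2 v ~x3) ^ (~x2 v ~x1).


A unit clause contains exactly one literal.
Unit clauses found: (x2).
Count = 1.

1


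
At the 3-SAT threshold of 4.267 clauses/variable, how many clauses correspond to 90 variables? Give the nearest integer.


The 3-SAT phase transition occurs at approximately 4.267 clauses per variable.
m = 4.267 * 90 = 384.03.
Rounded to nearest integer: 384.

384


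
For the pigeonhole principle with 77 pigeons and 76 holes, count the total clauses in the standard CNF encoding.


The PHP encoding has two parts:
1) At-least-one-hole clauses: 77 (one per pigeon, each with 76 literals).
2) At-most-one-pigeon-per-hole clauses: 76 holes * C(77,2) = 76 * 2926 = 222376.
Total clauses = 77 + 222376 = 222453.

222453


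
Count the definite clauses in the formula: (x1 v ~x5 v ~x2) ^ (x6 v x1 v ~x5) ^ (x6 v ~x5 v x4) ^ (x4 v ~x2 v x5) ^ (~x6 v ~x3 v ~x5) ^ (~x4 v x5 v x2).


A definite clause has exactly one positive literal.
Clause 1: 1 positive -> definite
Clause 2: 2 positive -> not definite
Clause 3: 2 positive -> not definite
Clause 4: 2 positive -> not definite
Clause 5: 0 positive -> not definite
Clause 6: 2 positive -> not definite
Definite clause count = 1.

1


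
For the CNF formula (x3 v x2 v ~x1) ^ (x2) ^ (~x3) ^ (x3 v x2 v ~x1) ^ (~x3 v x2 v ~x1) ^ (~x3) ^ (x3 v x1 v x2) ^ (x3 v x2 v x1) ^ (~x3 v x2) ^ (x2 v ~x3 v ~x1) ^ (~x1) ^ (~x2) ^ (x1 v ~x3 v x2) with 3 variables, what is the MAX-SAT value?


Enumerate all 8 truth assignments.
For each, count how many of the 13 clauses are satisfied.
The formula is not fully satisfiable, so the maximum is below 13.
Maximum simultaneously satisfiable clauses = 12.

12


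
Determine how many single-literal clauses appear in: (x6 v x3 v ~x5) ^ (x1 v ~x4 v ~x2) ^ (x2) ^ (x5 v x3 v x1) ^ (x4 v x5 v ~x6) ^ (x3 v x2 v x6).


A unit clause contains exactly one literal.
Unit clauses found: (x2).
Count = 1.

1


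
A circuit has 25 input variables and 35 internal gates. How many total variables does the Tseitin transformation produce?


The Tseitin transformation introduces one auxiliary variable per gate.
Total variables = inputs + gates = 25 + 35 = 60.

60


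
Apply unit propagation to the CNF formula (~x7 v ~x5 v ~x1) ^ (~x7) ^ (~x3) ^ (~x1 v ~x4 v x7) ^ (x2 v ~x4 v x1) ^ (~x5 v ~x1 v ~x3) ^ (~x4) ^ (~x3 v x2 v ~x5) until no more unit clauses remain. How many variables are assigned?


Unit propagation repeatedly assigns the literal in any unit clause, then simplifies.
Assignments in order: x7 = F, x3 = F, x4 = F.
No further unit clauses remain.
Total variables assigned = 3.

3


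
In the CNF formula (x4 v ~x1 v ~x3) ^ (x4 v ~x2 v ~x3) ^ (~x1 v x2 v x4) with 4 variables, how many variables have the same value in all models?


Find all satisfying assignments: 12 model(s).
Check which variables have the same value in every model.
No variable is fixed across all models.
Backbone size = 0.

0


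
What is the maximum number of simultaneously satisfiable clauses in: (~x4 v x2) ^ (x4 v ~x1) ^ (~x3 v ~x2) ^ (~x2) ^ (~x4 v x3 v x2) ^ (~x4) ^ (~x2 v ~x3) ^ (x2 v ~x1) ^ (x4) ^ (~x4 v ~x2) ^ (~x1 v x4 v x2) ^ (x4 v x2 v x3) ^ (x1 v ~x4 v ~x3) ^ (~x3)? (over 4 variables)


Enumerate all 16 truth assignments.
For each, count how many of the 14 clauses are satisfied.
The formula is not fully satisfiable, so the maximum is below 14.
Maximum simultaneously satisfiable clauses = 12.

12


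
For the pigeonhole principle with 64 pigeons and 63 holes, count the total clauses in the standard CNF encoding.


The PHP encoding has two parts:
1) At-least-one-hole clauses: 64 (one per pigeon, each with 63 literals).
2) At-most-one-pigeon-per-hole clauses: 63 holes * C(64,2) = 63 * 2016 = 127008.
Total clauses = 64 + 127008 = 127072.

127072


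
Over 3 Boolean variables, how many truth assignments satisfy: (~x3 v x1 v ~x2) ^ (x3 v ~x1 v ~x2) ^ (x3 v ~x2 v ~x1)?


Enumerate all 8 truth assignments over 3 variables.
Test each against every clause.
Satisfying assignments found: 6.

6


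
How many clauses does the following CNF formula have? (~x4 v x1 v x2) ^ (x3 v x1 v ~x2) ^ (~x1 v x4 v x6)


Each group enclosed in parentheses joined by ^ is one clause.
Counting the conjuncts: 3 clauses.

3


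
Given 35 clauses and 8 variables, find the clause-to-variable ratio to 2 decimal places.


Clause-to-variable ratio = clauses / variables.
35 / 8 = 4.38.

4.38


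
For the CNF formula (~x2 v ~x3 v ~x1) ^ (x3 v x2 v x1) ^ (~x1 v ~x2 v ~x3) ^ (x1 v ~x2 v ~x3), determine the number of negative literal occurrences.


Scan each clause for negated literals.
Clause 1: 3 negative; Clause 2: 0 negative; Clause 3: 3 negative; Clause 4: 2 negative.
Total negative literal occurrences = 8.

8


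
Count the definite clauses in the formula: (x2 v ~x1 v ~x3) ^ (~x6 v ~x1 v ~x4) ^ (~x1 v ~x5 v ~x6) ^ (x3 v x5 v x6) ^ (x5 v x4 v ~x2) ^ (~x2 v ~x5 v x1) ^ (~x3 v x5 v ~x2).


A definite clause has exactly one positive literal.
Clause 1: 1 positive -> definite
Clause 2: 0 positive -> not definite
Clause 3: 0 positive -> not definite
Clause 4: 3 positive -> not definite
Clause 5: 2 positive -> not definite
Clause 6: 1 positive -> definite
Clause 7: 1 positive -> definite
Definite clause count = 3.

3


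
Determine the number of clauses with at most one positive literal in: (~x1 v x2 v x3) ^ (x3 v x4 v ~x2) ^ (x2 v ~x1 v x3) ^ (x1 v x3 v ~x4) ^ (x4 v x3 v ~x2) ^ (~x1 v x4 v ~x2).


A Horn clause has at most one positive literal.
Clause 1: 2 positive lit(s) -> not Horn
Clause 2: 2 positive lit(s) -> not Horn
Clause 3: 2 positive lit(s) -> not Horn
Clause 4: 2 positive lit(s) -> not Horn
Clause 5: 2 positive lit(s) -> not Horn
Clause 6: 1 positive lit(s) -> Horn
Total Horn clauses = 1.

1


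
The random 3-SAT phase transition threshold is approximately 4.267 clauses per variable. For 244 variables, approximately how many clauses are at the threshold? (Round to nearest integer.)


The 3-SAT phase transition occurs at approximately 4.267 clauses per variable.
m = 4.267 * 244 = 1041.148.
Rounded to nearest integer: 1041.

1041


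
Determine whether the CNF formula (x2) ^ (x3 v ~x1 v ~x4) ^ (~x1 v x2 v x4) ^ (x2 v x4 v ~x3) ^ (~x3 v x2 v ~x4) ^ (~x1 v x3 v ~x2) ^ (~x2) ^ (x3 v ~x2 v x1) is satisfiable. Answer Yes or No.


Check all 16 possible truth assignments.
Number of satisfying assignments found: 0.
The formula is unsatisfiable.

No


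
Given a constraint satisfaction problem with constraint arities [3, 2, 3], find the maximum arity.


The arities are: 3, 2, 3.
Scan for the maximum value.
Maximum arity = 3.

3


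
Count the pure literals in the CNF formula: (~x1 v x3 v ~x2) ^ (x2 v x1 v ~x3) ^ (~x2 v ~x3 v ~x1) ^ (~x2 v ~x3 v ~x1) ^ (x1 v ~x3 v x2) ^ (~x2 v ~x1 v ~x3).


A pure literal appears in only one polarity across all clauses.
No pure literals found.
Count = 0.

0


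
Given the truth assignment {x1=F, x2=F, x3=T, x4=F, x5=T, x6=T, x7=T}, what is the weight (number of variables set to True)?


The weight is the number of variables assigned True.
True variables: x3, x5, x6, x7.
Weight = 4.

4


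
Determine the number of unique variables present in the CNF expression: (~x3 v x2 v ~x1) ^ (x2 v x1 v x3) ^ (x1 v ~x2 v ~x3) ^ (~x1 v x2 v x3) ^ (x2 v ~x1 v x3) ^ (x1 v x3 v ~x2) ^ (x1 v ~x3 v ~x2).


Identify each distinct variable in the formula.
Variables found: x1, x2, x3.
Total distinct variables = 3.

3


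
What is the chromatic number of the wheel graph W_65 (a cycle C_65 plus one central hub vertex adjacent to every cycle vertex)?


W_65 consists of the cycle C_65 together with a hub vertex adjacent to every cycle vertex.
The cycle C_65 needs 3 colors (odd cycle -> 3).
The hub is adjacent to every cycle vertex, so it must receive a new color distinct from all of them.
Chromatic number = 3 + 1 = 4.

4


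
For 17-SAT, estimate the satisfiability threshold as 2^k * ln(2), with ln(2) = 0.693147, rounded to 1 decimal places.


Using the asymptotic formula: threshold ~ 2^k * ln(2).
2^17 = 131072.
131072 * 0.693147 = 90852.2.

90852.2


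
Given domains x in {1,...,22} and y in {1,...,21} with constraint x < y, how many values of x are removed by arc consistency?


For the constraint x < y, x needs a supporting value in y's domain.
x can be at most 20 (one less than y's maximum).
Valid x values from domain: 20 out of 22.
Pruned = 22 - 20 = 2.

2


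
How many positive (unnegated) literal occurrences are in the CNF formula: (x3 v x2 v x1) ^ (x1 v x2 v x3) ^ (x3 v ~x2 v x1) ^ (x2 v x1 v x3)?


Scan each clause for unnegated literals.
Clause 1: 3 positive; Clause 2: 3 positive; Clause 3: 2 positive; Clause 4: 3 positive.
Total positive literal occurrences = 11.

11


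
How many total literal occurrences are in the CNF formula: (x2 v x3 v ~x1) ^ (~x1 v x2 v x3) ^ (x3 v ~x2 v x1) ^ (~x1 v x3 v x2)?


Clause lengths: 3, 3, 3, 3.
Sum = 3 + 3 + 3 + 3 = 12.

12


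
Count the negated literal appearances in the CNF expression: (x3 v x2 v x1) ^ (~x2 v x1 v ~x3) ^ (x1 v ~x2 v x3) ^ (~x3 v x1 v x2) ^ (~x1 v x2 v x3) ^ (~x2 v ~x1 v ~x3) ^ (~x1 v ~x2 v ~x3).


Scan each clause for negated literals.
Clause 1: 0 negative; Clause 2: 2 negative; Clause 3: 1 negative; Clause 4: 1 negative; Clause 5: 1 negative; Clause 6: 3 negative; Clause 7: 3 negative.
Total negative literal occurrences = 11.

11


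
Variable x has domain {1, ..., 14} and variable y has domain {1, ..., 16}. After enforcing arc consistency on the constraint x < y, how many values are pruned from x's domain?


For the constraint x < y, x needs a supporting value in y's domain.
x can be at most 15 (one less than y's maximum).
Valid x values from domain: 14 out of 14.
Pruned = 14 - 14 = 0.

0


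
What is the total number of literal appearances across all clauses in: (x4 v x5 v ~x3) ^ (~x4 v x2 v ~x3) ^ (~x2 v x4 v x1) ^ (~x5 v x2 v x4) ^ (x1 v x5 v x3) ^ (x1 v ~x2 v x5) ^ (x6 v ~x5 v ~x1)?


Clause lengths: 3, 3, 3, 3, 3, 3, 3.
Sum = 3 + 3 + 3 + 3 + 3 + 3 + 3 = 21.

21


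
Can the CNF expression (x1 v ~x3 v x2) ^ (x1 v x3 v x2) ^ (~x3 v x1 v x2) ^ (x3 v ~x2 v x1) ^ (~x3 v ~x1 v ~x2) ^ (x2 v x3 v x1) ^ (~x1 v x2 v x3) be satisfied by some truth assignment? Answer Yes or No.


Check all 8 possible truth assignments.
Number of satisfying assignments found: 3.
The formula is satisfiable.

Yes


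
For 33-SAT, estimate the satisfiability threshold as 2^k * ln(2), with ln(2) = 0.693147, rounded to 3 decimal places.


Using the asymptotic formula: threshold ~ 2^k * ln(2).
2^33 = 8589934592.
8589934592 * 0.693147 = 5954087392.641.

5954087392.641


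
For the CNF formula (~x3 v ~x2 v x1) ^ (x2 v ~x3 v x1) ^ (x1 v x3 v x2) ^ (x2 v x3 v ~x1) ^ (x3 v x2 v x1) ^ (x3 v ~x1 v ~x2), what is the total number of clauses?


Each group enclosed in parentheses joined by ^ is one clause.
Counting the conjuncts: 6 clauses.

6


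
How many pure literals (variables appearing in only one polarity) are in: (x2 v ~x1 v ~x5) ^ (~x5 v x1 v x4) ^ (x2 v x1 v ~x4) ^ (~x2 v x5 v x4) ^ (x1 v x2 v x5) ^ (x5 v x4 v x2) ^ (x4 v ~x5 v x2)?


A pure literal appears in only one polarity across all clauses.
No pure literals found.
Count = 0.

0


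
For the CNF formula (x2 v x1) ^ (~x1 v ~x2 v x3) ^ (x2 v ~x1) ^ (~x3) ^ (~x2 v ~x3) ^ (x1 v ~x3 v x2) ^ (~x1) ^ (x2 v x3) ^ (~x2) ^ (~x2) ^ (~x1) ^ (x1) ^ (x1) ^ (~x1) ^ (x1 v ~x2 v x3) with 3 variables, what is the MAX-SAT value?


Enumerate all 8 truth assignments.
For each, count how many of the 15 clauses are satisfied.
The formula is not fully satisfiable, so the maximum is below 15.
Maximum simultaneously satisfiable clauses = 11.

11


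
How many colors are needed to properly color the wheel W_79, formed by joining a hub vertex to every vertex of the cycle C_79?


W_79 consists of the cycle C_79 together with a hub vertex adjacent to every cycle vertex.
The cycle C_79 needs 3 colors (odd cycle -> 3).
The hub is adjacent to every cycle vertex, so it must receive a new color distinct from all of them.
Chromatic number = 3 + 1 = 4.

4


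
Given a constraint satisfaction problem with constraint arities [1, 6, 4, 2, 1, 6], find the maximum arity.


The arities are: 1, 6, 4, 2, 1, 6.
Scan for the maximum value.
Maximum arity = 6.

6


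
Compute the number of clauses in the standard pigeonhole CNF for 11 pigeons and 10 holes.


The PHP encoding has two parts:
1) At-least-one-hole clauses: 11 (one per pigeon, each with 10 literals).
2) At-most-one-pigeon-per-hole clauses: 10 holes * C(11,2) = 10 * 55 = 550.
Total clauses = 11 + 550 = 561.

561


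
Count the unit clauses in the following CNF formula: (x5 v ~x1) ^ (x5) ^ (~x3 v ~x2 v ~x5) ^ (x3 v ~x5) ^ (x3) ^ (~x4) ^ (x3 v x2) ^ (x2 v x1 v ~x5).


A unit clause contains exactly one literal.
Unit clauses found: (x5), (x3), (~x4).
Count = 3.

3


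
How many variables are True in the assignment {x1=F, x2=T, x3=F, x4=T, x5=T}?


The weight is the number of variables assigned True.
True variables: x2, x4, x5.
Weight = 3.

3


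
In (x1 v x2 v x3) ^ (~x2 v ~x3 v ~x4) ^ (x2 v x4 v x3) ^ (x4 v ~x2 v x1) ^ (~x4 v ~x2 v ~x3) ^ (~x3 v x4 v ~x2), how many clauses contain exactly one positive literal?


A definite clause has exactly one positive literal.
Clause 1: 3 positive -> not definite
Clause 2: 0 positive -> not definite
Clause 3: 3 positive -> not definite
Clause 4: 2 positive -> not definite
Clause 5: 0 positive -> not definite
Clause 6: 1 positive -> definite
Definite clause count = 1.

1


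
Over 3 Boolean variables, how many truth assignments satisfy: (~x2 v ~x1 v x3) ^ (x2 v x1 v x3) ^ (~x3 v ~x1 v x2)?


Enumerate all 8 truth assignments over 3 variables.
Test each against every clause.
Satisfying assignments found: 5.

5


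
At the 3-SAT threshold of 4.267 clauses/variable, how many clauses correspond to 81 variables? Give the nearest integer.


The 3-SAT phase transition occurs at approximately 4.267 clauses per variable.
m = 4.267 * 81 = 345.627.
Rounded to nearest integer: 346.

346


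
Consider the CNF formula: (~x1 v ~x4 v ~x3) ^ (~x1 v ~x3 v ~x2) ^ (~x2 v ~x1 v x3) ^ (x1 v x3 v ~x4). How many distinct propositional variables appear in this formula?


Identify each distinct variable in the formula.
Variables found: x1, x2, x3, x4.
Total distinct variables = 4.

4


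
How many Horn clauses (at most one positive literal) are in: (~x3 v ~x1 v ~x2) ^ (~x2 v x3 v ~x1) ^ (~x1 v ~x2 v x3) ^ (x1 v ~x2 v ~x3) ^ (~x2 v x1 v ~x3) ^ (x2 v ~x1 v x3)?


A Horn clause has at most one positive literal.
Clause 1: 0 positive lit(s) -> Horn
Clause 2: 1 positive lit(s) -> Horn
Clause 3: 1 positive lit(s) -> Horn
Clause 4: 1 positive lit(s) -> Horn
Clause 5: 1 positive lit(s) -> Horn
Clause 6: 2 positive lit(s) -> not Horn
Total Horn clauses = 5.

5


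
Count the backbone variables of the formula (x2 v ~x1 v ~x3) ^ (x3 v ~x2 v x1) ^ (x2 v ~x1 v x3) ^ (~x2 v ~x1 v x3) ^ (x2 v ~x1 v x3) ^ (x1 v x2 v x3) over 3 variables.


Find all satisfying assignments: 3 model(s).
Check which variables have the same value in every model.
Fixed variables: x3=T.
Backbone size = 1.

1


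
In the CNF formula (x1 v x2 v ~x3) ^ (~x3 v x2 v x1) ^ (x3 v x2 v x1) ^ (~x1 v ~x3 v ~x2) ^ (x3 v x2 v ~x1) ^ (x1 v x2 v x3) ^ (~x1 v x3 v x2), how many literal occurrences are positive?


Scan each clause for unnegated literals.
Clause 1: 2 positive; Clause 2: 2 positive; Clause 3: 3 positive; Clause 4: 0 positive; Clause 5: 2 positive; Clause 6: 3 positive; Clause 7: 2 positive.
Total positive literal occurrences = 14.

14


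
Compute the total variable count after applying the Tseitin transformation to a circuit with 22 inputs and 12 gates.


The Tseitin transformation introduces one auxiliary variable per gate.
Total variables = inputs + gates = 22 + 12 = 34.

34


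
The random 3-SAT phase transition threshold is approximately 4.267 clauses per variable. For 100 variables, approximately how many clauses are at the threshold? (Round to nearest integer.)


The 3-SAT phase transition occurs at approximately 4.267 clauses per variable.
m = 4.267 * 100 = 426.7.
Rounded to nearest integer: 427.

427


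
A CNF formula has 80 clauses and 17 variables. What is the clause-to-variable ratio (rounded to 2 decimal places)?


Clause-to-variable ratio = clauses / variables.
80 / 17 = 4.71.

4.71


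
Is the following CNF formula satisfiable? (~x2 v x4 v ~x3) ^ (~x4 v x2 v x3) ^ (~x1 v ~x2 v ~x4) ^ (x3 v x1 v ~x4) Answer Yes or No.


Check all 16 possible truth assignments.
Number of satisfying assignments found: 9.
The formula is satisfiable.

Yes


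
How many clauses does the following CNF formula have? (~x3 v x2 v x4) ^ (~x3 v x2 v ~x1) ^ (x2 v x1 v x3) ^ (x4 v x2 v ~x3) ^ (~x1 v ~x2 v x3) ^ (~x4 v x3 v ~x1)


Each group enclosed in parentheses joined by ^ is one clause.
Counting the conjuncts: 6 clauses.

6


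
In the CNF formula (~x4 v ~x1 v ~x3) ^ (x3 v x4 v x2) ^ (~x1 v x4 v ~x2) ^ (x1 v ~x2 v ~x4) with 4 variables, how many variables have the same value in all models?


Find all satisfying assignments: 8 model(s).
Check which variables have the same value in every model.
No variable is fixed across all models.
Backbone size = 0.

0


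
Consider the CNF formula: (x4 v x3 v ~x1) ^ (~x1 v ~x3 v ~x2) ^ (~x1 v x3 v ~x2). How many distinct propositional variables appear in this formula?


Identify each distinct variable in the formula.
Variables found: x1, x2, x3, x4.
Total distinct variables = 4.

4


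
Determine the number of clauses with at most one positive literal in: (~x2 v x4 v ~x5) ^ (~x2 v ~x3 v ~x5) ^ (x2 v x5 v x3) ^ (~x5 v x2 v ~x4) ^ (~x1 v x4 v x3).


A Horn clause has at most one positive literal.
Clause 1: 1 positive lit(s) -> Horn
Clause 2: 0 positive lit(s) -> Horn
Clause 3: 3 positive lit(s) -> not Horn
Clause 4: 1 positive lit(s) -> Horn
Clause 5: 2 positive lit(s) -> not Horn
Total Horn clauses = 3.

3


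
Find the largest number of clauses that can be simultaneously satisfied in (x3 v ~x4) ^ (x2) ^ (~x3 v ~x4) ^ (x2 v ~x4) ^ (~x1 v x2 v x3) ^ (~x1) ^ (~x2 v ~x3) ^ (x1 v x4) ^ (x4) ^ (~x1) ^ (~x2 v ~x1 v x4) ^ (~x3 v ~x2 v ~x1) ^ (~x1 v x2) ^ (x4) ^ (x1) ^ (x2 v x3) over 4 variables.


Enumerate all 16 truth assignments.
For each, count how many of the 16 clauses are satisfied.
The formula is not fully satisfiable, so the maximum is below 16.
Maximum simultaneously satisfiable clauses = 14.

14
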